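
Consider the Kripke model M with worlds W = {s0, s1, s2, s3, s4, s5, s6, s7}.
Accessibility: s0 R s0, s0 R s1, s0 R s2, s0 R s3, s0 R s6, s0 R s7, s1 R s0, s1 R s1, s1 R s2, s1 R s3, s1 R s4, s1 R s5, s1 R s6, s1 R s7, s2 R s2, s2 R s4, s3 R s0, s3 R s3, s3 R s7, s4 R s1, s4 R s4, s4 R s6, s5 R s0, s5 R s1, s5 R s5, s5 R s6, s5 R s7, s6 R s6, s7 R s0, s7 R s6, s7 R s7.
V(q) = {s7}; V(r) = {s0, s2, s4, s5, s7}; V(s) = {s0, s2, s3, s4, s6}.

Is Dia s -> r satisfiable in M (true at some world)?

Yes

Recall that Dia ψ holds at a world iff ψ holds at some accessible world.
Let φ = Dia s -> r. Evaluate φ at each world:
  s0 (successors {s0, s1, s2, s3, s6, s7}): φ is true.
  s1 (successors {s0, s1, s2, s3, s4, s5, s6, s7}): φ is false.
  s2 (successors {s2, s4}): φ is true.
  s3 (successors {s0, s3, s7}): φ is false.
  s4 (successors {s1, s4, s6}): φ is true.
  s5 (successors {s0, s1, s5, s6, s7}): φ is true.
  s6 (successors {s6}): φ is false.
  s7 (successors {s0, s6, s7}): φ is true.
Detail at s0 (witness):
  At s0: Dia s is true, r is true, so Dia s -> r is true.
    At s0: Dia s requires s at some successor in {s0, s1, s2, s3, s6, s7}.
      s holds at s0, so Dia s is true at s0.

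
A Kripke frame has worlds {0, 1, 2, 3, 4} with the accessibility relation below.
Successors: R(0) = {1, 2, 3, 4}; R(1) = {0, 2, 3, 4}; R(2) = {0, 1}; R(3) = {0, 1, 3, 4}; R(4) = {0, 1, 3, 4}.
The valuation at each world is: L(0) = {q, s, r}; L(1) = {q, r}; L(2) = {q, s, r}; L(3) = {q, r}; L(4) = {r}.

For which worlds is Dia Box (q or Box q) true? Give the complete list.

0, 1

Let φ = Dia Box (q or Box q). Evaluate φ at each world:
  0 (successors {1, 2, 3, 4}): φ is true.
  1 (successors {0, 2, 3, 4}): φ is true.
  2 (successors {0, 1}): φ is false.
  3 (successors {0, 1, 3, 4}): φ is false.
  4 (successors {0, 1, 3, 4}): φ is false.
For instance, at 1:
  At 1: Dia Box (q or Box q) requires Box (q or Box q) at some successor in {0, 2, 3, 4}.
    Box (q or Box q) holds at 2, so Dia Box (q or Box q) is true at 1.
      At 2: Box (q or Box q) requires q or Box q at every successor {0, 1}.
        At 0: q or Box q is true.
        At 1: q or Box q is true.
      So Box (q or Box q) is true at 2.
Satisfying worlds: {0, 1}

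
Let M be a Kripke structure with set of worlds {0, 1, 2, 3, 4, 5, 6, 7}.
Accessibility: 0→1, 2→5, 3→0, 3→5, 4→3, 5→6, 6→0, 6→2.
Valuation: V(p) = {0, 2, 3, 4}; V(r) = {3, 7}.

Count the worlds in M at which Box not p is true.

Let φ = Box not p. Evaluate φ at each world:
  0 (successors {1}): φ is true.
  1 (successors ∅): φ is true.
  2 (successors {5}): φ is true.
  3 (successors {0, 5}): φ is false.
  4 (successors {3}): φ is false.
  5 (successors {6}): φ is true.
  6 (successors {0, 2}): φ is false.
  7 (successors ∅): φ is true.
For instance, at 0:
  At 0: Box not p requires not p at every successor {1}.
    At 1: not p is true.
  So Box not p is true at 0.
Satisfying worlds: {0, 1, 2, 5, 7}

5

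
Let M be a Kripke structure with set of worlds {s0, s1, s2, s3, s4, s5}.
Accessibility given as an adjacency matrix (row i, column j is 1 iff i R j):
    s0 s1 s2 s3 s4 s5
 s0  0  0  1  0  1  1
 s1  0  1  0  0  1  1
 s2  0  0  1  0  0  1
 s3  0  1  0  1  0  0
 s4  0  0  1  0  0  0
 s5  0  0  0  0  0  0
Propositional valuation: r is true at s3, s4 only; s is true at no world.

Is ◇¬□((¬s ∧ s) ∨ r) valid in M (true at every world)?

No

Recall that □ψ holds at a world iff ψ holds at every accessible world, and ◇ψ holds iff ψ holds at some accessible world.
Let φ = ◇¬□((¬s ∧ s) ∨ r). Evaluate φ at each world:
  s0 (successors {s2, s4, s5}): φ is true.
  s1 (successors {s1, s4, s5}): φ is true.
  s2 (successors {s2, s5}): φ is true.
  s3 (successors {s1, s3}): φ is true.
  s4 (successors {s2}): φ is true.
  s5 (successors ∅): φ is false.
Detail at s5 (counterexample):
  At s5: no accessible worlds, so ◇¬□((¬s ∧ s) ∨ r) is false.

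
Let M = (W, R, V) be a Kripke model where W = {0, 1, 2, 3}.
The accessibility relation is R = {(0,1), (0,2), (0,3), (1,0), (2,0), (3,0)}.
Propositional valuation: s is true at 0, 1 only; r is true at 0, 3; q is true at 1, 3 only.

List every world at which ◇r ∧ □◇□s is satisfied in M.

Let φ = ◇r ∧ □◇□s. Evaluate φ at each world:
  0 (successors {1, 2, 3}): φ is false.
  1 (successors {0}): φ is true.
  2 (successors {0}): φ is true.
  3 (successors {0}): φ is true.
For instance, at 2:
  At 2: ◇r is true, □◇□s is true, so ◇r ∧ □◇□s is true.
    At 2: ◇r requires r at some successor in {0}.
      r holds at 0, so ◇r is true at 2.
    At 2: □◇□s requires ◇□s at every successor {0}.
      At 0: ◇□s is true.
    So □◇□s is true at 2.
Satisfying worlds: {1, 2, 3}

1, 2, 3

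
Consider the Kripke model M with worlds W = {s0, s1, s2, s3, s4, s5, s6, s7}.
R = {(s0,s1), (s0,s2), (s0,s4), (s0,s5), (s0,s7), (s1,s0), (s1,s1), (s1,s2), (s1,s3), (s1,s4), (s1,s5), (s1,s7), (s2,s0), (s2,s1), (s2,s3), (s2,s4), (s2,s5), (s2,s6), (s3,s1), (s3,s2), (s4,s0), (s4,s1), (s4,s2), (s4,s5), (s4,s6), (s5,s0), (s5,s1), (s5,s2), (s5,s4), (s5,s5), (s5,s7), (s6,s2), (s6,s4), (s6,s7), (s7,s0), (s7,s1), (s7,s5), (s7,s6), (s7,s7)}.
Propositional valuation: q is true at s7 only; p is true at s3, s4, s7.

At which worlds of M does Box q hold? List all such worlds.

none

Let φ = Box q. Evaluate φ at each world:
  s0 (successors {s1, s2, s4, s5, s7}): φ is false.
  s1 (successors {s0, s1, s2, s3, s4, s5, s7}): φ is false.
  s2 (successors {s0, s1, s3, s4, s5, s6}): φ is false.
  s3 (successors {s1, s2}): φ is false.
  s4 (successors {s0, s1, s2, s5, s6}): φ is false.
  s5 (successors {s0, s1, s2, s4, s5, s7}): φ is false.
  s6 (successors {s2, s4, s7}): φ is false.
  s7 (successors {s0, s1, s5, s6, s7}): φ is false.
For instance, at s2:
  At s2: Box q requires q at every successor {s0, s1, s3, s4, s5, s6}.
    q fails at s0, so Box q is false at s2.
Satisfying worlds: none.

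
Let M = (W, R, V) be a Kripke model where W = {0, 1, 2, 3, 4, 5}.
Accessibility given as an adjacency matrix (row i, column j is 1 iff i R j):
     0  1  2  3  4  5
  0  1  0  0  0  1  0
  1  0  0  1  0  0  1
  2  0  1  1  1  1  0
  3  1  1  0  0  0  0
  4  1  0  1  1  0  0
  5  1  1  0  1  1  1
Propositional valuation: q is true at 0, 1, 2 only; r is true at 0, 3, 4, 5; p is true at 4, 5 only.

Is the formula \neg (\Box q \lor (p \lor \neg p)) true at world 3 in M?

At 3: \Box q \lor (p \lor \neg p) is true, so \neg (\Box q \lor (p \lor \neg p)) is false.
  At 3: \Box q is true, p \lor \neg p is true, so \Box q \lor (p \lor \neg p) is true.
    At 3: \Box q requires q at every successor {0, 1}.
      At 0: q is true.
      At 1: q is true.
    So \Box q is true at 3.

No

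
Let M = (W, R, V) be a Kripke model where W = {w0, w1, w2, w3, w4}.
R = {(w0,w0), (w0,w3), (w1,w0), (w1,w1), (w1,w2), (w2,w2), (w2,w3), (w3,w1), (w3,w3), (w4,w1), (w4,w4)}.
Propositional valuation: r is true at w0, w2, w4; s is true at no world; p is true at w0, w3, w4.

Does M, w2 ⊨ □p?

Recall that □ψ holds at a world iff ψ holds at every accessible world, and ◇ψ holds iff ψ holds at some accessible world.
At w2: □p requires p at every successor {w2, w3}.
  p fails at w2, so □p is false at w2.

No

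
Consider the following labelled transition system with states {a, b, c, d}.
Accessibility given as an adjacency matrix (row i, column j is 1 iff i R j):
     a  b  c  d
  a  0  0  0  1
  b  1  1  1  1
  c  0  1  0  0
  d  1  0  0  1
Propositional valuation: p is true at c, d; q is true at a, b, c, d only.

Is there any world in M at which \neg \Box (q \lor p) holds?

No

Recall that \Box ψ holds at a world iff ψ holds at every accessible world, and \Diamond ψ holds iff ψ holds at some accessible world.
Let φ = \neg \Box (q \lor p). Evaluate φ at each world:
  a (successors {d}): φ is false.
  b (successors {a, b, c, d}): φ is false.
  c (successors {b}): φ is false.
  d (successors {a, d}): φ is false.
For instance, at d:
  At d: \Box (q \lor p) is true, so \neg \Box (q \lor p) is false.
    At d: \Box (q \lor p) requires q \lor p at every successor {a, d}.
      At a: q \lor p is true.
      At d: q \lor p is true.
    So \Box (q \lor p) is true at d.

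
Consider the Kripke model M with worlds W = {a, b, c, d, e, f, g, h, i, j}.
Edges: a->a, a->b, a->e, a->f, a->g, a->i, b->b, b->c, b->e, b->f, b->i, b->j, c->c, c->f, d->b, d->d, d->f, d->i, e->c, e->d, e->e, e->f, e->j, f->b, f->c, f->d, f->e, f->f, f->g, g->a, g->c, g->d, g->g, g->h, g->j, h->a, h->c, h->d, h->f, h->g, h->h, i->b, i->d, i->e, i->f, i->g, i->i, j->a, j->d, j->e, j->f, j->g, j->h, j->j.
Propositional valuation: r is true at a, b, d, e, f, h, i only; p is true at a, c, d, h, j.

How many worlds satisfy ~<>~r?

Let φ = ~<>~r. Evaluate φ at each world:
  a (successors {a, b, e, f, g, i}): φ is false.
  b (successors {b, c, e, f, i, j}): φ is false.
  c (successors {c, f}): φ is false.
  d (successors {b, d, f, i}): φ is true.
  e (successors {c, d, e, f, j}): φ is false.
  f (successors {b, c, d, e, f, g}): φ is false.
  g (successors {a, c, d, g, h, j}): φ is false.
  h (successors {a, c, d, f, g, h}): φ is false.
  i (successors {b, d, e, f, g, i}): φ is false.
  j (successors {a, d, e, f, g, h, j}): φ is false.
For instance, at e:
  At e: <>~r is true, so ~<>~r is false.
    At e: <>~r requires ~r at some successor in {c, d, e, f, j}.
      ~r holds at c, so <>~r is true at e.
Satisfying worlds: {d}

1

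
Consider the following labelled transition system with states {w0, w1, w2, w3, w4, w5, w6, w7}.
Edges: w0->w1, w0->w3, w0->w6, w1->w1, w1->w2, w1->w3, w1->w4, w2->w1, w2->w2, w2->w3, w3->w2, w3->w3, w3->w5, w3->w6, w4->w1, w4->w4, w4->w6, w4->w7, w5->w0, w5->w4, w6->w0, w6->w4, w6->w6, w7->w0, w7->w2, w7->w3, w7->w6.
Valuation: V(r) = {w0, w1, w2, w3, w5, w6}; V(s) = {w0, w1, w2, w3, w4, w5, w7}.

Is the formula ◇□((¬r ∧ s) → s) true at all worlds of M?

Let φ = ◇□((¬r ∧ s) → s). Evaluate φ at each world:
  w0 (successors {w1, w3, w6}): φ is true.
  w1 (successors {w1, w2, w3, w4}): φ is true.
  w2 (successors {w1, w2, w3}): φ is true.
  w3 (successors {w2, w3, w5, w6}): φ is true.
  w4 (successors {w1, w4, w6, w7}): φ is true.
  w5 (successors {w0, w4}): φ is true.
  w6 (successors {w0, w4, w6}): φ is true.
  w7 (successors {w0, w2, w3, w6}): φ is true.
For instance, at w6:
  At w6: ◇□((¬r ∧ s) → s) requires □((¬r ∧ s) → s) at some successor in {w0, w4, w6}.
    □((¬r ∧ s) → s) holds at w0, so ◇□((¬r ∧ s) → s) is true at w6.
      At w0: □((¬r ∧ s) → s) requires (¬r ∧ s) → s at every successor {w1, w3, w6}.
        At w1: (¬r ∧ s) → s is true.
        At w3: (¬r ∧ s) → s is true.
        At w6: (¬r ∧ s) → s is true.
      So □((¬r ∧ s) → s) is true at w0.

Yes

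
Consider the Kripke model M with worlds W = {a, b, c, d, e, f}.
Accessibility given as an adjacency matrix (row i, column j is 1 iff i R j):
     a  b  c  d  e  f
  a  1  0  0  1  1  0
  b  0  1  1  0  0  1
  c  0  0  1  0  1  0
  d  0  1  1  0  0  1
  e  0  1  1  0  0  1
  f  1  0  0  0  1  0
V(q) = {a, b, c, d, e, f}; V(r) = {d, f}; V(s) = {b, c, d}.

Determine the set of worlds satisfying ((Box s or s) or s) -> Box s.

a, e, f

Recall that Box ψ holds at a world iff ψ holds at every accessible world, and Dia ψ holds iff ψ holds at some accessible world.
Let φ = ((Box s or s) or s) -> Box s. Evaluate φ at each world:
  a (successors {a, d, e}): φ is true.
  b (successors {b, c, f}): φ is false.
  c (successors {c, e}): φ is false.
  d (successors {b, c, f}): φ is false.
  e (successors {b, c, f}): φ is true.
  f (successors {a, e}): φ is true.
For instance, at a:
  At a: (Box s or s) or s is false, Box s is false, so ((Box s or s) or s) -> Box s is true.
    At a: Box s or s is false, s is false, so (Box s or s) or s is false.
      At a: Box s is false, s is false, so Box s or s is false.
    At a: Box s requires s at every successor {a, d, e}.
      s fails at a, so Box s is false at a.
Satisfying worlds: {a, e, f}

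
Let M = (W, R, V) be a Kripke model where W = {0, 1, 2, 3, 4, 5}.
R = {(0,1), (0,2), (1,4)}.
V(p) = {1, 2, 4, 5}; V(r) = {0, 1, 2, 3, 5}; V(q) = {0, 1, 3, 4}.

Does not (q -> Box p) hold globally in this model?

Let φ = not (q -> Box p). Evaluate φ at each world:
  0 (successors {1, 2}): φ is false.
  1 (successors {4}): φ is false.
  2 (successors ∅): φ is false.
  3 (successors ∅): φ is false.
  4 (successors ∅): φ is false.
  5 (successors ∅): φ is false.
Detail at 0 (counterexample):
  At 0: q -> Box p is true, so not (q -> Box p) is false.
    At 0: q is true, Box p is true, so q -> Box p is true.
      At 0: Box p requires p at every successor {1, 2}.
        At 1: p is true.
        At 2: p is true.
      So Box p is true at 0.

No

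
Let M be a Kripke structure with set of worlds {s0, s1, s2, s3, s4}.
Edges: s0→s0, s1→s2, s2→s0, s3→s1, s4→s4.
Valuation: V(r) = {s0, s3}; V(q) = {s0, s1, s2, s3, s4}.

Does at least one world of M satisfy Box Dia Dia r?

Yes

Let φ = Box Dia Dia r. Evaluate φ at each world:
  s0 (successors {s0}): φ is true.
  s1 (successors {s2}): φ is true.
  s2 (successors {s0}): φ is true.
  s3 (successors {s1}): φ is true.
  s4 (successors {s4}): φ is false.
Detail at s0 (witness):
  At s0: Box Dia Dia r requires Dia Dia r at every successor {s0}.
      At s0: Dia Dia r requires Dia r at some successor in {s0}.
        Dia r holds at s0, so Dia Dia r is true at s0.
  So Box Dia Dia r is true at s0.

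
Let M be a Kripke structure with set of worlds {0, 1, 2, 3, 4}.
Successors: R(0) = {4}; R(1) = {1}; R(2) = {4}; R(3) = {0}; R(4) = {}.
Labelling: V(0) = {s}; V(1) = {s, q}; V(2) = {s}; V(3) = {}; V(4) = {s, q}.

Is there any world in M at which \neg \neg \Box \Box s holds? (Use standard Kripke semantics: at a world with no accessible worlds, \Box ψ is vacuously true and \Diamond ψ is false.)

Yes

Let φ = \neg \neg \Box \Box s. Evaluate φ at each world:
  0 (successors {4}): φ is true.
  1 (successors {1}): φ is true.
  2 (successors {4}): φ is true.
  3 (successors {0}): φ is true.
  4 (successors ∅): φ is true.
Detail at 0 (witness):
  At 0: \neg \Box \Box s is false, so \neg \neg \Box \Box s is true.
    At 0: \Box \Box s is true, so \neg \Box \Box s is false.
      At 0: \Box \Box s requires \Box s at every successor {4}.
        At 4: \Box s is true.
      So \Box \Box s is true at 0.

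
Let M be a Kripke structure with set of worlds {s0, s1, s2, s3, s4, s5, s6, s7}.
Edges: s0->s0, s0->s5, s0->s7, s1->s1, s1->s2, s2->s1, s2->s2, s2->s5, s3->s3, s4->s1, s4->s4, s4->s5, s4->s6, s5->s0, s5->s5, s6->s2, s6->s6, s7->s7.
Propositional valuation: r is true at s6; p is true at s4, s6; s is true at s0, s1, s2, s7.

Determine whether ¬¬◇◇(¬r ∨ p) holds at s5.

Yes

Recall that ◇ψ holds at a world iff ψ holds at some accessible world.
At s5: ¬◇◇(¬r ∨ p) is false, so ¬¬◇◇(¬r ∨ p) is true.
  At s5: ◇◇(¬r ∨ p) is true, so ¬◇◇(¬r ∨ p) is false.
    At s5: ◇◇(¬r ∨ p) requires ◇(¬r ∨ p) at some successor in {s0, s5}.
      ◇(¬r ∨ p) holds at s0, so ◇◇(¬r ∨ p) is true at s5.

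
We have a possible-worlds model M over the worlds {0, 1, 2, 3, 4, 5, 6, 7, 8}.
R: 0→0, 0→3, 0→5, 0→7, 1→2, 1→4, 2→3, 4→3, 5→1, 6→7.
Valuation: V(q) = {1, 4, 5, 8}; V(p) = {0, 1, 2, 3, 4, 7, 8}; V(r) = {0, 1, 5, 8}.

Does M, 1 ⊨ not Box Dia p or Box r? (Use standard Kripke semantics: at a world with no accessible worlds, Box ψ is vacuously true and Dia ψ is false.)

Recall that Box ψ holds at a world iff ψ holds at every accessible world, and Dia ψ holds iff ψ holds at some accessible world.
At 1: not Box Dia p is false, Box r is false, so not Box Dia p or Box r is false.
  At 1: Box Dia p is true, so not Box Dia p is false.
    At 1: Box Dia p requires Dia p at every successor {2, 4}.
      At 2: Dia p is true.
      At 4: Dia p is true.
    So Box Dia p is true at 1.
  At 1: Box r requires r at every successor {2, 4}.
    r fails at 2, so Box r is false at 1.

No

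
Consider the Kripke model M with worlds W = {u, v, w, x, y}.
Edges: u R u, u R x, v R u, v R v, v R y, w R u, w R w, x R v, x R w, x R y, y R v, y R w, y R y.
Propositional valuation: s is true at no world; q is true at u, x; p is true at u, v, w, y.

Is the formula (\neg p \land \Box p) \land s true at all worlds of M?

Recall that \Box ψ holds at a world iff ψ holds at every accessible world, and \Diamond ψ holds iff ψ holds at some accessible world.
Let φ = (\neg p \land \Box p) \land s. Evaluate φ at each world:
  u (successors {u, x}): φ is false.
  v (successors {u, v, y}): φ is false.
  w (successors {u, w}): φ is false.
  x (successors {v, w, y}): φ is false.
  y (successors {v, w, y}): φ is false.
Detail at u (counterexample):
  At u: \neg p \land \Box p is false, s is false, so (\neg p \land \Box p) \land s is false.
    At u: \neg p is false, \Box p is false, so \neg p \land \Box p is false.
      At u: \Box p requires p at every successor {u, x}.
        p fails at x, so \Box p is false at u.

No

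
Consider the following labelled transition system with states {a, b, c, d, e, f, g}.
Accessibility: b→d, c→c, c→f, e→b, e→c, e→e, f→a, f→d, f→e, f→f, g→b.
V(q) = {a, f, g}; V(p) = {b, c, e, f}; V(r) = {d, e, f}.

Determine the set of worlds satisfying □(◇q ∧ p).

Let φ = □(◇q ∧ p). Evaluate φ at each world:
  a (successors ∅): φ is true.
  b (successors {d}): φ is false.
  c (successors {c, f}): φ is true.
  d (successors ∅): φ is true.
  e (successors {b, c, e}): φ is false.
  f (successors {a, d, e, f}): φ is false.
  g (successors {b}): φ is false.
For instance, at e:
  At e: □(◇q ∧ p) requires ◇q ∧ p at every successor {b, c, e}.
    ◇q ∧ p fails at b, so □(◇q ∧ p) is false at e.
      At b: ◇q is false, p is true, so ◇q ∧ p is false.
Satisfying worlds: {a, c, d}

a, c, d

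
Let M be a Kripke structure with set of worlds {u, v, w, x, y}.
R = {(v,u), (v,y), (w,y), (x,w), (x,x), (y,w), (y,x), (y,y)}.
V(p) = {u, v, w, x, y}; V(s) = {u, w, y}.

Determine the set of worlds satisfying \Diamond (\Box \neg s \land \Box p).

v

Recall that \Box ψ holds at a world iff ψ holds at every accessible world, and \Diamond ψ holds iff ψ holds at some accessible world.
Let φ = \Diamond (\Box \neg s \land \Box p). Evaluate φ at each world:
  u (successors ∅): φ is false.
  v (successors {u, y}): φ is true.
  w (successors {y}): φ is false.
  x (successors {w, x}): φ is false.
  y (successors {w, x, y}): φ is false.
For instance, at w:
  At w: \Diamond (\Box \neg s \land \Box p) requires \Box \neg s \land \Box p at some successor in {y}.
    At y: \Box \neg s \land \Box p is false.
  So \Diamond (\Box \neg s \land \Box p) is false at w.
Satisfying worlds: {v}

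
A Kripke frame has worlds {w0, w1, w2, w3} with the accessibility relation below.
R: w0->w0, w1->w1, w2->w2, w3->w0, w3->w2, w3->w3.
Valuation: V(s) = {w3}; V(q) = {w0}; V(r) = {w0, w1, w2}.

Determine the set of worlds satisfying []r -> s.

Let φ = []r -> s. Evaluate φ at each world:
  w0 (successors {w0}): φ is false.
  w1 (successors {w1}): φ is false.
  w2 (successors {w2}): φ is false.
  w3 (successors {w0, w2, w3}): φ is true.
For instance, at w2:
  At w2: []r is true, s is false, so []r -> s is false.
    At w2: []r requires r at every successor {w2}.
      At w2: r is true.
    So []r is true at w2.
Satisfying worlds: {w3}

w3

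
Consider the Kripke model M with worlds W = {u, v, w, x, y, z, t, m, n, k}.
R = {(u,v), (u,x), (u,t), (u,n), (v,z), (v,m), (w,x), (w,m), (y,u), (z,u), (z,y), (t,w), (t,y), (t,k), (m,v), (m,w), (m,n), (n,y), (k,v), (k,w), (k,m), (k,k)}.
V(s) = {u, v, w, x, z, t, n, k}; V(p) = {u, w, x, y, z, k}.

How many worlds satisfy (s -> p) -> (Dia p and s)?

Let φ = (s -> p) -> (Dia p and s). Evaluate φ at each world:
  u (successors {v, x, t, n}): φ is true.
  v (successors {z, m}): φ is true.
  w (successors {x, m}): φ is true.
  x (successors ∅): φ is false.
  y (successors {u}): φ is false.
  z (successors {u, y}): φ is true.
  t (successors {w, y, k}): φ is true.
  m (successors {v, w, n}): φ is false.
  n (successors {y}): φ is true.
  k (successors {v, w, m, k}): φ is true.
For instance, at w:
  At w: s -> p is true, Dia p and s is true, so (s -> p) -> (Dia p and s) is true.
    At w: Dia p is true, s is true, so Dia p and s is true.
      At w: Dia p requires p at some successor in {x, m}.
        p holds at x, so Dia p is true at w.
Satisfying worlds: {u, v, w, z, t, n, k}

7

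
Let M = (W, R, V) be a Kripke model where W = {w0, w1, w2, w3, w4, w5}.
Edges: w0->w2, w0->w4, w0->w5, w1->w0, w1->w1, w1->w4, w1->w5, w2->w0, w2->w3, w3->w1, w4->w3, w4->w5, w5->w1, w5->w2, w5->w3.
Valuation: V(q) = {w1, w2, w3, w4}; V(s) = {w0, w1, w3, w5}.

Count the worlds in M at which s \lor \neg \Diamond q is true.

4

Let φ = s \lor \neg \Diamond q. Evaluate φ at each world:
  w0 (successors {w2, w4, w5}): φ is true.
  w1 (successors {w0, w1, w4, w5}): φ is true.
  w2 (successors {w0, w3}): φ is false.
  w3 (successors {w1}): φ is true.
  w4 (successors {w3, w5}): φ is false.
  w5 (successors {w1, w2, w3}): φ is true.
For instance, at w1:
  At w1: s is true, \neg \Diamond q is false, so s \lor \neg \Diamond q is true.
    At w1: \Diamond q is true, so \neg \Diamond q is false.
      At w1: \Diamond q requires q at some successor in {w0, w1, w4, w5}.
        q holds at w1, so \Diamond q is true at w1.
Satisfying worlds: {w0, w1, w3, w5}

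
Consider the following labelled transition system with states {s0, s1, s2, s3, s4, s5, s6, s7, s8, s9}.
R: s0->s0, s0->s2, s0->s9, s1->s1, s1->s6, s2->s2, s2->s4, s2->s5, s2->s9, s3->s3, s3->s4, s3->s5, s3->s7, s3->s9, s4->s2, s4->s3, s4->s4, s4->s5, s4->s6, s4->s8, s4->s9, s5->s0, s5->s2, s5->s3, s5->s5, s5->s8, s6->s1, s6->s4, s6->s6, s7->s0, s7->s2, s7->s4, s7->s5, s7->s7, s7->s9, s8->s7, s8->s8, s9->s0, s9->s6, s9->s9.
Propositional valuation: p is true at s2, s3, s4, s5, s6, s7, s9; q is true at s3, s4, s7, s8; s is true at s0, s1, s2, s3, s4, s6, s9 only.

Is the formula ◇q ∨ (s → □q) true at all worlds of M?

Let φ = ◇q ∨ (s → □q). Evaluate φ at each world:
  s0 (successors {s0, s2, s9}): φ is false.
  s1 (successors {s1, s6}): φ is false.
  s2 (successors {s2, s4, s5, s9}): φ is true.
  s3 (successors {s3, s4, s5, s7, s9}): φ is true.
  s4 (successors {s2, s3, s4, s5, s6, s8, s9}): φ is true.
  s5 (successors {s0, s2, s3, s5, s8}): φ is true.
  s6 (successors {s1, s4, s6}): φ is true.
  s7 (successors {s0, s2, s4, s5, s7, s9}): φ is true.
  s8 (successors {s7, s8}): φ is true.
  s9 (successors {s0, s6, s9}): φ is false.
Detail at s0 (counterexample):
  At s0: ◇q is false, s → □q is false, so ◇q ∨ (s → □q) is false.
    At s0: ◇q requires q at some successor in {s0, s2, s9}.
      At s0: q is false.
      At s2: q is false.
      At s9: q is false.
    So ◇q is false at s0.
    At s0: s is true, □q is false, so s → □q is false.
      At s0: □q requires q at every successor {s0, s2, s9}.
        q fails at s0, so □q is false at s0.

No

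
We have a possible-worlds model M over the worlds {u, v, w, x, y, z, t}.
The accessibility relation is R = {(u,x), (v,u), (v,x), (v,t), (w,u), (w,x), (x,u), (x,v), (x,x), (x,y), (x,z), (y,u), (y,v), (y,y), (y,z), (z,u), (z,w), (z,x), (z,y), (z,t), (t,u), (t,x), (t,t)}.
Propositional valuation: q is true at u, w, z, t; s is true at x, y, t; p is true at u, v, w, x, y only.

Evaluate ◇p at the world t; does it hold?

Yes

At t: ◇p requires p at some successor in {u, x, t}.
  p holds at u, so ◇p is true at t.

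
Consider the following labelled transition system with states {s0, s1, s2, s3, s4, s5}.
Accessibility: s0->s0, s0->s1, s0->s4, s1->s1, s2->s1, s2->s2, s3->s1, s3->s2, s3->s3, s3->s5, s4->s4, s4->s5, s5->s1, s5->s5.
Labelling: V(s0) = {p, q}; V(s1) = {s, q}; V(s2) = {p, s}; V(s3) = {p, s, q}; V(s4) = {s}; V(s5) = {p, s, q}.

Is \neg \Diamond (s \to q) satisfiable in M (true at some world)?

Let φ = \neg \Diamond (s \to q). Evaluate φ at each world:
  s0 (successors {s0, s1, s4}): φ is false.
  s1 (successors {s1}): φ is false.
  s2 (successors {s1, s2}): φ is false.
  s3 (successors {s1, s2, s3, s5}): φ is false.
  s4 (successors {s4, s5}): φ is false.
  s5 (successors {s1, s5}): φ is false.
For instance, at s3:
  At s3: \Diamond (s \to q) is true, so \neg \Diamond (s \to q) is false.
    At s3: \Diamond (s \to q) requires s \to q at some successor in {s1, s2, s3, s5}.
      s \to q holds at s1, so \Diamond (s \to q) is true at s3.

No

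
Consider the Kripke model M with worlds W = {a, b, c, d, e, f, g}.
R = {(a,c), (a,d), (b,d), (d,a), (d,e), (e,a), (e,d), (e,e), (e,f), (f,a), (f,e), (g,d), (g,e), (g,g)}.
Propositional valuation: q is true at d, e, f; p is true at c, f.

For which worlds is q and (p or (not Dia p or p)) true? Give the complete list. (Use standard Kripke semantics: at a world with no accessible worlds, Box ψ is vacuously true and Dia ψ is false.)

d, f

Let φ = q and (p or (not Dia p or p)). Evaluate φ at each world:
  a (successors {c, d}): φ is false.
  b (successors {d}): φ is false.
  c (successors ∅): φ is false.
  d (successors {a, e}): φ is true.
  e (successors {a, d, e, f}): φ is false.
  f (successors {a, e}): φ is true.
  g (successors {d, e, g}): φ is false.
For instance, at d:
  At d: q is true, p or (not Dia p or p) is true, so q and (p or (not Dia p or p)) is true.
    At d: p is false, not Dia p or p is true, so p or (not Dia p or p) is true.
      At d: not Dia p is true, p is false, so not Dia p or p is true.
Satisfying worlds: {d, f}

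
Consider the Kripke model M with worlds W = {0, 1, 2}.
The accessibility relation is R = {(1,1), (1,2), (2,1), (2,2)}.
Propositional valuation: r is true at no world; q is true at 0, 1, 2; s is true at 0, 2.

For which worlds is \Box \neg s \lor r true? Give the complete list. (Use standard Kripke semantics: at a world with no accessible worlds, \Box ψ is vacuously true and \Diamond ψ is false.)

0

Let φ = \Box \neg s \lor r. Evaluate φ at each world:
  0 (successors ∅): φ is true.
  1 (successors {1, 2}): φ is false.
  2 (successors {1, 2}): φ is false.
For instance, at 2:
  At 2: \Box \neg s is false, r is false, so \Box \neg s \lor r is false.
    At 2: \Box \neg s requires \neg s at every successor {1, 2}.
      \neg s fails at 2, so \Box \neg s is false at 2.
Satisfying worlds: {0}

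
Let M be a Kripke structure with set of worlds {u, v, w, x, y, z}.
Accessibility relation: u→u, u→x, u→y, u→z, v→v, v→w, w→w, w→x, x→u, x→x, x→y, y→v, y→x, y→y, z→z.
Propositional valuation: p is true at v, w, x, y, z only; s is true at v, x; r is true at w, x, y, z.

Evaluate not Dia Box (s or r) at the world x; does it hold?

No

At x: Dia Box (s or r) is true, so not Dia Box (s or r) is false.
  At x: Dia Box (s or r) requires Box (s or r) at some successor in {u, x, y}.
    Box (s or r) holds at y, so Dia Box (s or r) is true at x.
      At y: Box (s or r) requires s or r at every successor {v, x, y}.
        At v: s or r is true.
        At x: s or r is true.
        At y: s or r is true.
      So Box (s or r) is true at y.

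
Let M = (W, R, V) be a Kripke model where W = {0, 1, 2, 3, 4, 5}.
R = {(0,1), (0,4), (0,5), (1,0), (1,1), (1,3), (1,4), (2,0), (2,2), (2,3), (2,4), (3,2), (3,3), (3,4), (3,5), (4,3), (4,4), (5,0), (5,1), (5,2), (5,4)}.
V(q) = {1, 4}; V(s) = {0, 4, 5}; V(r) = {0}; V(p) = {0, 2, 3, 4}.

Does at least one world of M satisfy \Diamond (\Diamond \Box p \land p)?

Yes

Let φ = \Diamond (\Diamond \Box p \land p). Evaluate φ at each world:
  0 (successors {1, 4, 5}): φ is true.
  1 (successors {0, 1, 3, 4}): φ is true.
  2 (successors {0, 2, 3, 4}): φ is true.
  3 (successors {2, 3, 4, 5}): φ is true.
  4 (successors {3, 4}): φ is true.
  5 (successors {0, 1, 2, 4}): φ is true.
Detail at 0 (witness):
  At 0: \Diamond (\Diamond \Box p \land p) requires \Diamond \Box p \land p at some successor in {1, 4, 5}.
    \Diamond \Box p \land p holds at 4, so \Diamond (\Diamond \Box p \land p) is true at 0.
      At 4: \Diamond \Box p is true, p is true, so \Diamond \Box p \land p is true.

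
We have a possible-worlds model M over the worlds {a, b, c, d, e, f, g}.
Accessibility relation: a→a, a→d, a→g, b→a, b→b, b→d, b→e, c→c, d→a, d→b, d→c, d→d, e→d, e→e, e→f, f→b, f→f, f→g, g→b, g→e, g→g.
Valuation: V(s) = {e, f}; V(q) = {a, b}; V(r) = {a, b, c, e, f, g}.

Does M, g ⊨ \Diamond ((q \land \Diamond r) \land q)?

At g: \Diamond ((q \land \Diamond r) \land q) requires (q \land \Diamond r) \land q at some successor in {b, e, g}.
  (q \land \Diamond r) \land q holds at b, so \Diamond ((q \land \Diamond r) \land q) is true at g.
    At b: q \land \Diamond r is true, q is true, so (q \land \Diamond r) \land q is true.
      At b: q is true, \Diamond r is true, so q \land \Diamond r is true.

Yes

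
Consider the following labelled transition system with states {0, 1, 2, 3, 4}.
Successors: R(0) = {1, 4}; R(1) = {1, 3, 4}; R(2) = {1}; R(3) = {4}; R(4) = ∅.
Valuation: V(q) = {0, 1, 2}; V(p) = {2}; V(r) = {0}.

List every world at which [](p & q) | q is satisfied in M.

0, 1, 2, 4

Let φ = [](p & q) | q. Evaluate φ at each world:
  0 (successors {1, 4}): φ is true.
  1 (successors {1, 3, 4}): φ is true.
  2 (successors {1}): φ is true.
  3 (successors {4}): φ is false.
  4 (successors ∅): φ is true.
For instance, at 0:
  At 0: [](p & q) is false, q is true, so [](p & q) | q is true.
    At 0: [](p & q) requires p & q at every successor {1, 4}.
      p & q fails at 1, so [](p & q) is false at 0.
Satisfying worlds: {0, 1, 2, 4}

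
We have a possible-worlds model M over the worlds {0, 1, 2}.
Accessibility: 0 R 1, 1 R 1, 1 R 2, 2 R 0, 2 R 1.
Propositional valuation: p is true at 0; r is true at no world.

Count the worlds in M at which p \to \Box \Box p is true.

2

Let φ = p \to \Box \Box p. Evaluate φ at each world:
  0 (successors {1}): φ is false.
  1 (successors {1, 2}): φ is true.
  2 (successors {0, 1}): φ is true.
For instance, at 0:
  At 0: p is true, \Box \Box p is false, so p \to \Box \Box p is false.
    At 0: \Box \Box p requires \Box p at every successor {1}.
      \Box p fails at 1, so \Box \Box p is false at 0.
Satisfying worlds: {1, 2}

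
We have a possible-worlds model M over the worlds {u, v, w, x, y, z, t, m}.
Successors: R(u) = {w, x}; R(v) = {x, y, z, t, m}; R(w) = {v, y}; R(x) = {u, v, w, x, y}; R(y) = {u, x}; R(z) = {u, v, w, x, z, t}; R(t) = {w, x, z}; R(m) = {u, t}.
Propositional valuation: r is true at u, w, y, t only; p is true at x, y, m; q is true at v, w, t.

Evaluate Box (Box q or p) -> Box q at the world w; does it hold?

Yes

At w: Box (Box q or p) is false, Box q is false, so Box (Box q or p) -> Box q is true.
  At w: Box (Box q or p) requires Box q or p at every successor {v, y}.
    Box q or p fails at v, so Box (Box q or p) is false at w.
      At v: Box q is false, p is false, so Box q or p is false.
  At w: Box q requires q at every successor {v, y}.
    q fails at y, so Box q is false at w.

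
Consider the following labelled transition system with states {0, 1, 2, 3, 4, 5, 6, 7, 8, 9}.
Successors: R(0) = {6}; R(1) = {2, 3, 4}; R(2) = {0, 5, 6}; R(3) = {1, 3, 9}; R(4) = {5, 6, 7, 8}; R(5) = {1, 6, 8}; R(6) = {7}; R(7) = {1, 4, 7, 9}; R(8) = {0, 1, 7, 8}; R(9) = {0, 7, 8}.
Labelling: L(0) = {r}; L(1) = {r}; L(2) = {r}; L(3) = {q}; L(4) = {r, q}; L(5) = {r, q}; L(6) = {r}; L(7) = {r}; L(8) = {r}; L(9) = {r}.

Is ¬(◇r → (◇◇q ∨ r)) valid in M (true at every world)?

Let φ = ¬(◇r → (◇◇q ∨ r)). Evaluate φ at each world:
  0 (successors {6}): φ is false.
  1 (successors {2, 3, 4}): φ is false.
  2 (successors {0, 5, 6}): φ is false.
  3 (successors {1, 3, 9}): φ is false.
  4 (successors {5, 6, 7, 8}): φ is false.
  5 (successors {1, 6, 8}): φ is false.
  6 (successors {7}): φ is false.
  7 (successors {1, 4, 7, 9}): φ is false.
  8 (successors {0, 1, 7, 8}): φ is false.
  9 (successors {0, 7, 8}): φ is false.
Detail at 0 (counterexample):
  At 0: ◇r → (◇◇q ∨ r) is true, so ¬(◇r → (◇◇q ∨ r)) is false.
    At 0: ◇r is true, ◇◇q ∨ r is true, so ◇r → (◇◇q ∨ r) is true.
      At 0: ◇r requires r at some successor in {6}.
        r holds at 6, so ◇r is true at 0.
      At 0: ◇◇q is false, r is true, so ◇◇q ∨ r is true.

No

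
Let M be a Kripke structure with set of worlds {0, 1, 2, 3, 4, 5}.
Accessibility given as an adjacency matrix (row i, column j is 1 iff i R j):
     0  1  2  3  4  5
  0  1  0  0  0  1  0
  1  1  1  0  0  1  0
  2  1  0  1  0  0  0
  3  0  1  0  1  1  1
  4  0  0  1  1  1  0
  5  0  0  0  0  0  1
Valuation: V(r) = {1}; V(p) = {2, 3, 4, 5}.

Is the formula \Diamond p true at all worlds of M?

Let φ = \Diamond p. Evaluate φ at each world:
  0 (successors {0, 4}): φ is true.
  1 (successors {0, 1, 4}): φ is true.
  2 (successors {0, 2}): φ is true.
  3 (successors {1, 3, 4, 5}): φ is true.
  4 (successors {2, 3, 4}): φ is true.
  5 (successors {5}): φ is true.
For instance, at 0:
  At 0: \Diamond p requires p at some successor in {0, 4}.
    p holds at 4, so \Diamond p is true at 0.

Yes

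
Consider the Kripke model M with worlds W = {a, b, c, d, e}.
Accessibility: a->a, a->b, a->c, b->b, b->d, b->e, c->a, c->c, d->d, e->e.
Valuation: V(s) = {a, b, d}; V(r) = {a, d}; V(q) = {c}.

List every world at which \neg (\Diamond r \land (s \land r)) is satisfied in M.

Let φ = \neg (\Diamond r \land (s \land r)). Evaluate φ at each world:
  a (successors {a, b, c}): φ is false.
  b (successors {b, d, e}): φ is true.
  c (successors {a, c}): φ is true.
  d (successors {d}): φ is false.
  e (successors {e}): φ is true.
For instance, at d:
  At d: \Diamond r \land (s \land r) is true, so \neg (\Diamond r \land (s \land r)) is false.
    At d: \Diamond r is true, s \land r is true, so \Diamond r \land (s \land r) is true.
      At d: \Diamond r requires r at some successor in {d}.
        r holds at d, so \Diamond r is true at d.
Satisfying worlds: {b, c, e}

b, c, e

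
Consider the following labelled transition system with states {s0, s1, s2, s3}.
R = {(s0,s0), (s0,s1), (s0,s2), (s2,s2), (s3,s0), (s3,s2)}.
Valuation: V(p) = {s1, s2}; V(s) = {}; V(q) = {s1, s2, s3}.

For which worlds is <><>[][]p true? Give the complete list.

s0, s2, s3

Recall that []ψ holds at a world iff ψ holds at every accessible world, and <>ψ holds iff ψ holds at some accessible world.
Let φ = <><>[][]p. Evaluate φ at each world:
  s0 (successors {s0, s1, s2}): φ is true.
  s1 (successors ∅): φ is false.
  s2 (successors {s2}): φ is true.
  s3 (successors {s0, s2}): φ is true.
For instance, at s3:
  At s3: <><>[][]p requires <>[][]p at some successor in {s0, s2}.
    <>[][]p holds at s0, so <><>[][]p is true at s3.
      At s0: <>[][]p requires [][]p at some successor in {s0, s1, s2}.
        [][]p holds at s1, so <>[][]p is true at s0.
Satisfying worlds: {s0, s2, s3}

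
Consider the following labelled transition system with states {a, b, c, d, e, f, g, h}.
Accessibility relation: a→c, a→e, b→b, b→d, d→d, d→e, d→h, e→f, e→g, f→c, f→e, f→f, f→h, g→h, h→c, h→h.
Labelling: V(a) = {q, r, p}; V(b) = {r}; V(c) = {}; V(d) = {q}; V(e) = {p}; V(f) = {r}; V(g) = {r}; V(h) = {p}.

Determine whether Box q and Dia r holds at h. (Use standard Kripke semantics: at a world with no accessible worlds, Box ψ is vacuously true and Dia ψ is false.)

At h: Box q is false, Dia r is false, so Box q and Dia r is false.
  At h: Box q requires q at every successor {c, h}.
    q fails at c, so Box q is false at h.
  At h: Dia r requires r at some successor in {c, h}.
    At c: r is false.
    At h: r is false.
  So Dia r is false at h.

No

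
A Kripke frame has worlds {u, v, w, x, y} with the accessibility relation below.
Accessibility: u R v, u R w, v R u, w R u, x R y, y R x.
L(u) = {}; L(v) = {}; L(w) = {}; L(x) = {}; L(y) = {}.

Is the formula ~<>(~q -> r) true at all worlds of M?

Let φ = ~<>(~q -> r). Evaluate φ at each world:
  u (successors {v, w}): φ is true.
  v (successors {u}): φ is true.
  w (successors {u}): φ is true.
  x (successors {y}): φ is true.
  y (successors {x}): φ is true.
For instance, at y:
  At y: <>(~q -> r) is false, so ~<>(~q -> r) is true.
    At y: <>(~q -> r) requires ~q -> r at some successor in {x}.
      At x: ~q -> r is false.
    So <>(~q -> r) is false at y.

Yes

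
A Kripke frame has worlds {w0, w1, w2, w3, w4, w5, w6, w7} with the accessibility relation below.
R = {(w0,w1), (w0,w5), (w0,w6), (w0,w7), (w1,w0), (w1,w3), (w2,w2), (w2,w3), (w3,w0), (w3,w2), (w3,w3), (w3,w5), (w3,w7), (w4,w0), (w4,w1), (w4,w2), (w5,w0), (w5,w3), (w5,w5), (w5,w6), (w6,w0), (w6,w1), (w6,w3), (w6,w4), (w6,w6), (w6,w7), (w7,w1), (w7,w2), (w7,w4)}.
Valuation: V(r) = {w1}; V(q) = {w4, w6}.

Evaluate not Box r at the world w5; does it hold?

At w5: Box r is false, so not Box r is true.
  At w5: Box r requires r at every successor {w0, w3, w5, w6}.
    r fails at w0, so Box r is false at w5.

Yes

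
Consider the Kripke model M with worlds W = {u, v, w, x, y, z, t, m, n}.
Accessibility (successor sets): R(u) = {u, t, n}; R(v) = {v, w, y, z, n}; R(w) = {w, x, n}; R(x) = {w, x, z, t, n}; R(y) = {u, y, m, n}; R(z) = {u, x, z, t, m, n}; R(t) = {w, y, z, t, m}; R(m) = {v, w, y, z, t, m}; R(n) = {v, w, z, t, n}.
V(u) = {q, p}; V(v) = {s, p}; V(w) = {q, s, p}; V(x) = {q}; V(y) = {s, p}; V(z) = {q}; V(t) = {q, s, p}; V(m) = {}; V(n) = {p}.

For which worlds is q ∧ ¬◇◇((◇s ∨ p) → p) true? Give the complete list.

none

Recall that ◇ψ holds at a world iff ψ holds at some accessible world.
Let φ = q ∧ ¬◇◇((◇s ∨ p) → p). Evaluate φ at each world:
  u (successors {u, t, n}): φ is false.
  v (successors {v, w, y, z, n}): φ is false.
  w (successors {w, x, n}): φ is false.
  x (successors {w, x, z, t, n}): φ is false.
  y (successors {u, y, m, n}): φ is false.
  z (successors {u, x, z, t, m, n}): φ is false.
  t (successors {w, y, z, t, m}): φ is false.
  m (successors {v, w, y, z, t, m}): φ is false.
  n (successors {v, w, z, t, n}): φ is false.
For instance, at u:
  At u: q is true, ¬◇◇((◇s ∨ p) → p) is false, so q ∧ ¬◇◇((◇s ∨ p) → p) is false.
    At u: ◇◇((◇s ∨ p) → p) is true, so ¬◇◇((◇s ∨ p) → p) is false.
      At u: ◇◇((◇s ∨ p) → p) requires ◇((◇s ∨ p) → p) at some successor in {u, t, n}.
        ◇((◇s ∨ p) → p) holds at u, so ◇◇((◇s ∨ p) → p) is true at u.
Satisfying worlds: none.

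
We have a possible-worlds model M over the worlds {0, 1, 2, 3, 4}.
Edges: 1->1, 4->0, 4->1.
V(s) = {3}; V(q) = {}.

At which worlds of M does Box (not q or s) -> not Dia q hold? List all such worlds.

0, 1, 2, 3, 4

Recall that Box ψ holds at a world iff ψ holds at every accessible world, and Dia ψ holds iff ψ holds at some accessible world.
Let φ = Box (not q or s) -> not Dia q. Evaluate φ at each world:
  0 (successors ∅): φ is true.
  1 (successors {1}): φ is true.
  2 (successors ∅): φ is true.
  3 (successors ∅): φ is true.
  4 (successors {0, 1}): φ is true.
For instance, at 4:
  At 4: Box (not q or s) is true, not Dia q is true, so Box (not q or s) -> not Dia q is true.
    At 4: Box (not q or s) requires not q or s at every successor {0, 1}.
      At 0: not q or s is true.
      At 1: not q or s is true.
    So Box (not q or s) is true at 4.
    At 4: Dia q is false, so not Dia q is true.
      At 4: Dia q requires q at some successor in {0, 1}.
        At 0: q is false.
        At 1: q is false.
      So Dia q is false at 4.
Satisfying worlds: {0, 1, 2, 3, 4}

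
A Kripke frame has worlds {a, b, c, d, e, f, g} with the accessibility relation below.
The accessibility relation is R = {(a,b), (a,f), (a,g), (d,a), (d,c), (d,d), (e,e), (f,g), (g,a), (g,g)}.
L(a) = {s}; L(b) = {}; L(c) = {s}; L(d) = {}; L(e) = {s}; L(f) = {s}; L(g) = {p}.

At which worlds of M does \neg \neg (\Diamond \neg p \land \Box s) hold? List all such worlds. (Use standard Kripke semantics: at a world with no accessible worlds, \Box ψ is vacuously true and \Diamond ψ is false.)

Recall that \Box ψ holds at a world iff ψ holds at every accessible world, and \Diamond ψ holds iff ψ holds at some accessible world.
Let φ = \neg \neg (\Diamond \neg p \land \Box s). Evaluate φ at each world:
  a (successors {b, f, g}): φ is false.
  b (successors ∅): φ is false.
  c (successors ∅): φ is false.
  d (successors {a, c, d}): φ is false.
  e (successors {e}): φ is true.
  f (successors {g}): φ is false.
  g (successors {a, g}): φ is false.
For instance, at g:
  At g: \neg (\Diamond \neg p \land \Box s) is true, so \neg \neg (\Diamond \neg p \land \Box s) is false.
    At g: \Diamond \neg p \land \Box s is false, so \neg (\Diamond \neg p \land \Box s) is true.
      At g: \Diamond \neg p is true, \Box s is false, so \Diamond \neg p \land \Box s is false.
Satisfying worlds: {e}

e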